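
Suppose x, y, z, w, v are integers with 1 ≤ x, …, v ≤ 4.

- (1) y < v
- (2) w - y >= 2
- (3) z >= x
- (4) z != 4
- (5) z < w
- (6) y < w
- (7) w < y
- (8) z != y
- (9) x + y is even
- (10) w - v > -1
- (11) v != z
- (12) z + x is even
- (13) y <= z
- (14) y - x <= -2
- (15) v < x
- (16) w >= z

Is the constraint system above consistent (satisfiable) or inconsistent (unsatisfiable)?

Constraints 1, 3, 5, 7, and 15 give v < x, x ≤ z, z < w, w < y, y < v. Chaining: v < x ≤ z < w < y < v, which forces v < v — impossible.

Unsatisfiable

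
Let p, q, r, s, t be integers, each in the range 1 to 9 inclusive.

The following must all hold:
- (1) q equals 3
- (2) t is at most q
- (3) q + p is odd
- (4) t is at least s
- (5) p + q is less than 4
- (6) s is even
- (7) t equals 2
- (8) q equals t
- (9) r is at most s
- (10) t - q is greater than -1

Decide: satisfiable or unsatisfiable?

Constraint 1 fixes q = 3 and constraint 7 fixes t = 2, but constraint 8 requires q = t. Since 3 ≠ 2, contradiction.

Unsatisfiable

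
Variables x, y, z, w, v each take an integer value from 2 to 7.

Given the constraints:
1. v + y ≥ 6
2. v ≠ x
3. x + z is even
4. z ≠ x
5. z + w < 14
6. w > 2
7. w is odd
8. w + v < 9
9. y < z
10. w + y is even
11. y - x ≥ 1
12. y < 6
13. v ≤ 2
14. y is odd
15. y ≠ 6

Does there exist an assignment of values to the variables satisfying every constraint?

Satisfiable

The assignment x = 3, y = 5, z = 7, w = 5, v = 2 works:
  constraint 1 holds since v + y = 7.
  constraint 5 holds since z + w = 12.
The rest check out directly.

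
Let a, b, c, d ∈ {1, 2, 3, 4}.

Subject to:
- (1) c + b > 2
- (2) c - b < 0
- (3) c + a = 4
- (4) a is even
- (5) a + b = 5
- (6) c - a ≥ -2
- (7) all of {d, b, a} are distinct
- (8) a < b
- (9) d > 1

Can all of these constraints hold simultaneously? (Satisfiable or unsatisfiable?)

Satisfiable

The assignment a = 2, b = 3, c = 2, d = 4 works:
  constraint 1 holds since c + b = 5.
  constraint 2 holds since c - b = -1.
The rest check out directly.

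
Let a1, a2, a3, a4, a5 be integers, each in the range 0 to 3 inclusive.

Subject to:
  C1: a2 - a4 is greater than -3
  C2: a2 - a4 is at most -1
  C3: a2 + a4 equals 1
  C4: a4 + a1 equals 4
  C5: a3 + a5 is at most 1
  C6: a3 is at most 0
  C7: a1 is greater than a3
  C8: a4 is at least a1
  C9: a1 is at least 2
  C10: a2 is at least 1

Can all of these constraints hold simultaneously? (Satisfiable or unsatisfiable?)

From constraint 10: a2 ≥ 1. From constraints 8 and 9: a4 ≥ a1 ≥ 2. Hence a2 + a4 ≥ 3. But constraint 3 requires a2 + a4 = 1, and 1 < 3. Contradiction.

Unsatisfiable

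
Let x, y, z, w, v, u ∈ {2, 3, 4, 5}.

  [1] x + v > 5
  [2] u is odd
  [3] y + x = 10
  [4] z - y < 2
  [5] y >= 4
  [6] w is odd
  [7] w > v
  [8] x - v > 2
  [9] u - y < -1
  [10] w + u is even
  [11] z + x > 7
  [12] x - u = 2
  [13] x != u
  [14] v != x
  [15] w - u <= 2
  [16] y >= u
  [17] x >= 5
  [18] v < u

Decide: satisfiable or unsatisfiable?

Satisfiable

Take x = 5, y = 5, z = 4, w = 5, v = 2, u = 3. Then constraint 1: x + v = 7; constraint 3: y + x = 10, and every other listed constraint is also met.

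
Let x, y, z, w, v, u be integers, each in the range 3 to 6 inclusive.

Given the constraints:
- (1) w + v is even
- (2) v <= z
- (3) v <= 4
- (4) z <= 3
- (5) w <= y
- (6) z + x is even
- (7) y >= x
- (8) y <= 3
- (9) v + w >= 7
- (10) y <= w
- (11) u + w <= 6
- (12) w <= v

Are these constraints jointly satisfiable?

From constraints 2 and 4: v ≤ z ≤ 3. From constraints 5 and 8: w ≤ y ≤ 3. Hence v + w ≤ 6. But constraint 9 requires v + w ≥ 7, and 7 > 6. Contradiction.

Unsatisfiable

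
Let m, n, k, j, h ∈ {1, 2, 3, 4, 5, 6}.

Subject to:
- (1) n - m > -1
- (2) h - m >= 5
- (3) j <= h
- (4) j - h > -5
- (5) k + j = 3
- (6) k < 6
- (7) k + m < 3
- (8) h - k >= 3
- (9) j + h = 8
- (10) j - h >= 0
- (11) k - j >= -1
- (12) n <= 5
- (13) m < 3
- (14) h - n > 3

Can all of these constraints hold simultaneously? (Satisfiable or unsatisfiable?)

Unsatisfiable

Constraints 8, 10, and 11 give h − k ≥ 3, k − j ≥ -1, j − h ≥ 0.
Adding all 3 inequalities: the left sides telescope to 0, and the right sides sum to 3 + (-1) + 0 = 2. So 0 ≥ 2, which is false.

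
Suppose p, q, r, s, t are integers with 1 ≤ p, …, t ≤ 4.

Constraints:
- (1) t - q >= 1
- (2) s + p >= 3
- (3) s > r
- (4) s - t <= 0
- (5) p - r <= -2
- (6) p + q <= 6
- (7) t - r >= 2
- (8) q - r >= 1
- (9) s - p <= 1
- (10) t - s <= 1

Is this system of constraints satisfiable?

Unsatisfiable

Constraints 1, 5, 8, 9, and 10 give s − t ≥ -1, t − q ≥ 1, q − r ≥ 1, r − p ≥ 2, p − s ≥ -1.
Adding all 5 inequalities: the left sides telescope to 0, and the right sides sum to (-1) + 1 + 1 + 2 + (-1) = 2. So 0 ≥ 2, which is false.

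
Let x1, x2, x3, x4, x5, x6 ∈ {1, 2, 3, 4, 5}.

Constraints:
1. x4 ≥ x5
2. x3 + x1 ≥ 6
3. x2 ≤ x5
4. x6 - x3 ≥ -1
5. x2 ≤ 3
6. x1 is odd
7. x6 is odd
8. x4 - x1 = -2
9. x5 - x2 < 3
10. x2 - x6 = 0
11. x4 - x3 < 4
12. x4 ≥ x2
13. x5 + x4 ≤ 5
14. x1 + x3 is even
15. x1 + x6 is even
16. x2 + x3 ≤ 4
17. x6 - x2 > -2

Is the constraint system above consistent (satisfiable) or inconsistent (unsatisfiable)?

One satisfying assignment is x1 = 5, x2 = 1, x3 = 1, x4 = 3, x5 = 1, x6 = 1.
For the less obvious constraints — constraint 2: x3 + x1 = 6; constraint 4: x6 - x3 = 0; constraint 8: x4 - x1 = -2 — and the others hold by inspection.

Satisfiable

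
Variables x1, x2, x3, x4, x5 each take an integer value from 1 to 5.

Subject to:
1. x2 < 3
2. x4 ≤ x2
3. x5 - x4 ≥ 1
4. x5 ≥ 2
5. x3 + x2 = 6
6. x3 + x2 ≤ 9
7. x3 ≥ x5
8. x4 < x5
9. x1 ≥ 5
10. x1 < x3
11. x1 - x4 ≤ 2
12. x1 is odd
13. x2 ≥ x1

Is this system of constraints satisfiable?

From constraints 4 and 7: x3 ≥ x5 ≥ 2. From constraints 9 and 13: x2 ≥ x1 ≥ 5. Hence x3 + x2 ≥ 7. But constraint 5 requires x3 + x2 = 6, and 6 < 7. Contradiction.

Unsatisfiable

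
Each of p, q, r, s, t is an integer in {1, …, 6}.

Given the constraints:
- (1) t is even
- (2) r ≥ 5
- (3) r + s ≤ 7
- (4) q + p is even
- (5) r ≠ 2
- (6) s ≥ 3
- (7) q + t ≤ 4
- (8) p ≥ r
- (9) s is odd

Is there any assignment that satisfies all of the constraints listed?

From constraint 2: r ≥ 5. From constraint 6: s ≥ 3. Hence r + s ≥ 8. But constraint 3 requires r + s ≤ 7, and 7 < 8. Contradiction.

Unsatisfiable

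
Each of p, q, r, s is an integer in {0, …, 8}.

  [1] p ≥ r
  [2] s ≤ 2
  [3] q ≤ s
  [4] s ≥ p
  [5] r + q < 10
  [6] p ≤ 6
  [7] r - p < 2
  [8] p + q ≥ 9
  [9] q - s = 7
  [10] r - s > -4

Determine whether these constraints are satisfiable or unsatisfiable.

Unsatisfiable

From constraint 6: p ≤ 6. From constraints 2 and 3: q ≤ s ≤ 2. Hence p + q ≤ 8. But constraint 8 requires p + q ≥ 9, and 9 > 8. Contradiction.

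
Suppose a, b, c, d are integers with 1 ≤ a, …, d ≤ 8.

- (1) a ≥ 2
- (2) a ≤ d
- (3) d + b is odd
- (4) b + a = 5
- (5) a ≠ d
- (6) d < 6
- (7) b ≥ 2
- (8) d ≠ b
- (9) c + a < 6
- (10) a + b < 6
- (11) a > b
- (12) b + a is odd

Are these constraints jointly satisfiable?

Satisfiable

Take a = 3, b = 2, c = 2, d = 5. Then constraint 4: b + a = 5; constraint 9: c + a = 5, and every other listed constraint is also met.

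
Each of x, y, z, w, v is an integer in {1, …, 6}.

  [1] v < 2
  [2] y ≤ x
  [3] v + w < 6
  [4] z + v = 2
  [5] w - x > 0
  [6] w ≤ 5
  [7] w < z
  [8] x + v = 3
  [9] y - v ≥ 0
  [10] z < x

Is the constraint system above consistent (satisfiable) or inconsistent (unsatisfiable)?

Constraints 5, 7, and 10 give z < x, x < w, w < z. Chaining: z < x < w < z, which forces z < z — impossible.

Unsatisfiable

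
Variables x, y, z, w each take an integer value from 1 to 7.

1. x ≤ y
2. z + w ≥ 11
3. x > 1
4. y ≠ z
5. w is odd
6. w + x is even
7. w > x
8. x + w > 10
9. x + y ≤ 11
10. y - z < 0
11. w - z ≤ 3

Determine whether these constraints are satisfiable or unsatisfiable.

Satisfiable

Try x = 5, y = 5, z = 7, w = 7.
Check constraint 2: z + w = 14; constraint 8: x + w = 12. The remaining constraints are straightforward to verify.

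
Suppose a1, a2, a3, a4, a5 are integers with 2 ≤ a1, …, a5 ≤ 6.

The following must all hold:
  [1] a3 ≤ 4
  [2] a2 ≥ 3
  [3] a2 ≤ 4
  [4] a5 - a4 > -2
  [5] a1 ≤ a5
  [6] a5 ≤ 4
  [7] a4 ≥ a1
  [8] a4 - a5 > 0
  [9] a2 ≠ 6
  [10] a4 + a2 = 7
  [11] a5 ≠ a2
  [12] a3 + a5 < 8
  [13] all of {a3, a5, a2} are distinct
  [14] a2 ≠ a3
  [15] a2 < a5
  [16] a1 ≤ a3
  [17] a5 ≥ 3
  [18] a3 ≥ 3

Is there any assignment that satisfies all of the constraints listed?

Unsatisfiable

Constraints 1, 2, 3, 6, 17, and 18 confine each of a3, a5, a2 to the 2 values {3, 4}.
Constraint 13 requires all 3 of them to be distinct, but only 2 values are available — impossible by the pigeonhole principle.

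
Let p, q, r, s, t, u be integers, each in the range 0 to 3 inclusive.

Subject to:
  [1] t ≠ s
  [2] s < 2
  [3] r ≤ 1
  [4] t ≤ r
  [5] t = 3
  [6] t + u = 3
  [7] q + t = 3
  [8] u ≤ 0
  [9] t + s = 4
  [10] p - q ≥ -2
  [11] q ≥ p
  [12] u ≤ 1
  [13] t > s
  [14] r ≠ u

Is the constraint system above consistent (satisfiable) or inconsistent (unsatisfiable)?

Unsatisfiable

From constraints 3 and 4: t ≤ r ≤ 1. From constraint 8: u ≤ 0. Hence t + u ≤ 1. But constraint 6 requires t + u = 3, and 3 > 1. Contradiction.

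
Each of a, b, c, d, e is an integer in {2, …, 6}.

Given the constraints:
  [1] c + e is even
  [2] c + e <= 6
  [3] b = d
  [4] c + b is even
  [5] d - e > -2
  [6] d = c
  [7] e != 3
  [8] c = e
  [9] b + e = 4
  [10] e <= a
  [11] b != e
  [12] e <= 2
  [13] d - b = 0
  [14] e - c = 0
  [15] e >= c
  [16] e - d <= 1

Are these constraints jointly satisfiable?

Unsatisfiable

From constraints 3, 6, and 8, b = d = c = e, so b = e. But constraint 11 says b ≠ e. Contradiction.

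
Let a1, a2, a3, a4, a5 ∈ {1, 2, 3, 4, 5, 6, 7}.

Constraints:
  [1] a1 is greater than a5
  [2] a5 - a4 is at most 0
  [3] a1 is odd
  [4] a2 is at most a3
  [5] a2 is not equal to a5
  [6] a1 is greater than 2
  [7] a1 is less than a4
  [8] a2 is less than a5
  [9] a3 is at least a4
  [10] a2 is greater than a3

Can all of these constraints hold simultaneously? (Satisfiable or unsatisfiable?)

Constraints 1, 7, 8, 9, and 10 give a3 < a2, a2 < a5, a5 < a1, a1 < a4, a4 ≤ a3. Chaining: a3 < a2 < a5 < a1 < a4 ≤ a3, which forces a3 < a3 — impossible.

Unsatisfiable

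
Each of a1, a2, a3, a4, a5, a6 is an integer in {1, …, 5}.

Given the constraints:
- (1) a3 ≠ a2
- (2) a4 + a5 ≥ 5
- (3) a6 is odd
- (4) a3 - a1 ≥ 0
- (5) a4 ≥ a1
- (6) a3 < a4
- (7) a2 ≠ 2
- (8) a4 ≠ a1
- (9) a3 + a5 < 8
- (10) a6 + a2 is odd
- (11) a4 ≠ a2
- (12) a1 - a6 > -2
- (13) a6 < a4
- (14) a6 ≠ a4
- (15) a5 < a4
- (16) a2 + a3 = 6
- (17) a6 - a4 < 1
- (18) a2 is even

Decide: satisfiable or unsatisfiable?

Setting (a1, a2, a3, a4, a5, a6) = (2, 4, 2, 5, 3, 3) satisfies everything: constraint 2: a4 + a5 = 8; constraint 4: a3 - a1 = 0; constraint 9: a3 + a5 = 5, and the others follow.

Satisfiable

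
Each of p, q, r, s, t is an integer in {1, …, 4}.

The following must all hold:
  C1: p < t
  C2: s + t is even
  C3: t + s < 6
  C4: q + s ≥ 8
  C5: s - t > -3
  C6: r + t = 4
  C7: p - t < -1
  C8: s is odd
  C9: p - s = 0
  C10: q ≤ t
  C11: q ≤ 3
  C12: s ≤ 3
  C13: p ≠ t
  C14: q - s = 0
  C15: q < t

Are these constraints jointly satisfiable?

From constraint 11: q ≤ 3. From constraint 12: s ≤ 3. Hence q + s ≤ 6. But constraint 4 requires q + s ≥ 8, and 8 > 6. Contradiction.

Unsatisfiable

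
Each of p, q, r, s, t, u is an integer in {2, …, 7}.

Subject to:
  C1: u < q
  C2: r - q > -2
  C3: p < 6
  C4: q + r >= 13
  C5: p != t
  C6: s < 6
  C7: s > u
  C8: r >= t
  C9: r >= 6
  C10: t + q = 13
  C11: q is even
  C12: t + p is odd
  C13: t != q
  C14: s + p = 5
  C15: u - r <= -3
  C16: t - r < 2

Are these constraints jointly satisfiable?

Satisfiable

The assignment p = 2, q = 6, r = 7, s = 3, t = 7, u = 2 works:
  constraint 2 holds since r - q = 1.
  constraint 4 holds since q + r = 13.
The rest check out directly.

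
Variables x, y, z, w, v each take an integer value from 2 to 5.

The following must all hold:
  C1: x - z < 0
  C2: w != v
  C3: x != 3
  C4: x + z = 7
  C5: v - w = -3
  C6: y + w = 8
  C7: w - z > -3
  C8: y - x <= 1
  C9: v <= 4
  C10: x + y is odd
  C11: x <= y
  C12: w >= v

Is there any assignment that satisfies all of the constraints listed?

Satisfiable

Take x = 2, y = 3, z = 5, w = 5, v = 2. Then constraint 1: x - z = -3; constraint 4: x + z = 7; constraint 5: v - w = -3, and every other listed constraint is also met.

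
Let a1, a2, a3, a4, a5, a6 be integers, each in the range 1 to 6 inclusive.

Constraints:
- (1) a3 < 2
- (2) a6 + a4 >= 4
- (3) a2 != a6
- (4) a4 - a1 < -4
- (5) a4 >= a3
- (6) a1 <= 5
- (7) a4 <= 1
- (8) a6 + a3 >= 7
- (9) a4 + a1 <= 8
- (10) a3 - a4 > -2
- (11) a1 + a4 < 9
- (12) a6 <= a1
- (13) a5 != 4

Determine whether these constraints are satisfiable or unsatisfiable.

Unsatisfiable

From constraints 6 and 12: a6 ≤ a1 ≤ 5. From constraints 5 and 7: a3 ≤ a4 ≤ 1. Hence a6 + a3 ≤ 6. But constraint 8 requires a6 + a3 ≥ 7, and 7 > 6. Contradiction.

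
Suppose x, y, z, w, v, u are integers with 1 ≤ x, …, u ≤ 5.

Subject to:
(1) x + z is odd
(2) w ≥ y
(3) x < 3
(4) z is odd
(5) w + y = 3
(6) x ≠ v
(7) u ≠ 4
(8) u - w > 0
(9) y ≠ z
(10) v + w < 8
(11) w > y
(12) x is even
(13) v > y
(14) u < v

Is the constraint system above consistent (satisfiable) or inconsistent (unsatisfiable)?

Satisfiable

Setting (x, y, z, w, v, u) = (2, 1, 3, 2, 5, 3) satisfies everything: constraint 5: w + y = 3; constraint 8: u - w = 1; constraint 10: v + w = 7, and the others follow.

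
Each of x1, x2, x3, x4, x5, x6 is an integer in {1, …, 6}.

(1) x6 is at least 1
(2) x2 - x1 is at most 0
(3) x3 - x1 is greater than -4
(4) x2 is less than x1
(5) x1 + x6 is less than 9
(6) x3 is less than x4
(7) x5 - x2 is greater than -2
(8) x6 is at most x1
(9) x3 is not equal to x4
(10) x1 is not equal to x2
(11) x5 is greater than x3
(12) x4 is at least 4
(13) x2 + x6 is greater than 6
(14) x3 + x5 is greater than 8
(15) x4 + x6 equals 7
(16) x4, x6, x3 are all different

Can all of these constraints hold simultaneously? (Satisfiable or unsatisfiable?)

Satisfiable

Setting (x1, x2, x3, x4, x5, x6) = (6, 5, 4, 5, 6, 2) satisfies everything: constraint 2: x2 - x1 = -1; constraint 3: x3 - x1 = -2, and the others follow.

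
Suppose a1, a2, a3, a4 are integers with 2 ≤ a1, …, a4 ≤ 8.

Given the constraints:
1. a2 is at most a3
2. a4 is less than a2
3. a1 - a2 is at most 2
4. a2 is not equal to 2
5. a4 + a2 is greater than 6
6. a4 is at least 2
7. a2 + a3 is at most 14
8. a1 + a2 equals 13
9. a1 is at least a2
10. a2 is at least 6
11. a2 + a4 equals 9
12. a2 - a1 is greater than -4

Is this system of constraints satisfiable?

Satisfiable

One satisfying assignment is a1 = 7, a2 = 6, a3 = 8, a4 = 3.
For the less obvious constraints — constraint 3: a1 - a2 = 1; constraint 5: a4 + a2 = 9 — and the others hold by inspection.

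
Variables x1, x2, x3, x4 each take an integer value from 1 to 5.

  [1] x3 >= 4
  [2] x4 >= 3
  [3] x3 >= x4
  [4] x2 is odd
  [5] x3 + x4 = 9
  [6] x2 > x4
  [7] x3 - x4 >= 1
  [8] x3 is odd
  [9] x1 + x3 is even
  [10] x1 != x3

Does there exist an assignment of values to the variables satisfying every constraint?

The assignment x1 = 1, x2 = 5, x3 = 5, x4 = 4 works:
  constraint 5 holds since x3 + x4 = 9.
  constraint 7 holds since x3 - x4 = 1.
The rest check out directly.

Satisfiable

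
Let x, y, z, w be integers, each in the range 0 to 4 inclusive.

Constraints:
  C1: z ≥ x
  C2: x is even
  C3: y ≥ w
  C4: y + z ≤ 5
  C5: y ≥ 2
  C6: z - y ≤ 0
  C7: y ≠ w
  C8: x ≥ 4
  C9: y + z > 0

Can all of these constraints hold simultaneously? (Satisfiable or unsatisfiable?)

From constraint 5: y ≥ 2. From constraints 1 and 8: z ≥ x ≥ 4. Hence y + z ≥ 6. But constraint 4 requires y + z ≤ 5, and 5 < 6. Contradiction.

Unsatisfiable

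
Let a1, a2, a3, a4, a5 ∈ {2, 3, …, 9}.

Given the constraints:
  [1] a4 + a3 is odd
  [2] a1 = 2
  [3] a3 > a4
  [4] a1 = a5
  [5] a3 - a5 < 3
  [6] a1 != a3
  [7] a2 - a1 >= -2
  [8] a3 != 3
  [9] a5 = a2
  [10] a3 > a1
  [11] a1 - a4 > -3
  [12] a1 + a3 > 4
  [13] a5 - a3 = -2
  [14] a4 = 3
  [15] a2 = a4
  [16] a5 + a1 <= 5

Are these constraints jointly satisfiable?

Unsatisfiable

Constraint 2 fixes a1 = 2 and constraint 14 fixes a4 = 3. Constraints 4, 9, and 15 give a1 = a5 = a2 = a4, so a1 = a4. But 2 ≠ 3 — contradiction.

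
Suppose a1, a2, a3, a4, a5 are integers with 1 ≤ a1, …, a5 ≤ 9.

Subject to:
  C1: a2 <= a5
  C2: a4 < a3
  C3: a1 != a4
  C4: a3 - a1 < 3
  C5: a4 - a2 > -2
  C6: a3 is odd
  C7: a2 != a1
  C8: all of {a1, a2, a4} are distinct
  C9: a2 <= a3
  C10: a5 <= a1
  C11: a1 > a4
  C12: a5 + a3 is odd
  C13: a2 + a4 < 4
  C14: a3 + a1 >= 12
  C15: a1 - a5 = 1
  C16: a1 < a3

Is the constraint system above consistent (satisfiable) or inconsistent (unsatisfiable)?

Satisfiable

The assignment a1 = 5, a2 = 2, a3 = 7, a4 = 1, a5 = 4 works:
  constraint 4 holds since a3 - a1 = 2.
  constraint 5 holds since a4 - a2 = -1.
  constraint 13 holds since a2 + a4 = 3.
The rest check out directly.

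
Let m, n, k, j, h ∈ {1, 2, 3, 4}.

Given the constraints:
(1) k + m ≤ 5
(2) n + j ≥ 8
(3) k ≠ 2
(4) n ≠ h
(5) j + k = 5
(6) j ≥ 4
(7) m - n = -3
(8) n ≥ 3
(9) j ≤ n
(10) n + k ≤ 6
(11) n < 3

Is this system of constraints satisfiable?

Unsatisfiable

From constraints 6 and 9: n ≥ j and j ≥ 4, so n ≥ 4. From constraint 11: n ≤ 2. But 2 < 4, so no value of n works.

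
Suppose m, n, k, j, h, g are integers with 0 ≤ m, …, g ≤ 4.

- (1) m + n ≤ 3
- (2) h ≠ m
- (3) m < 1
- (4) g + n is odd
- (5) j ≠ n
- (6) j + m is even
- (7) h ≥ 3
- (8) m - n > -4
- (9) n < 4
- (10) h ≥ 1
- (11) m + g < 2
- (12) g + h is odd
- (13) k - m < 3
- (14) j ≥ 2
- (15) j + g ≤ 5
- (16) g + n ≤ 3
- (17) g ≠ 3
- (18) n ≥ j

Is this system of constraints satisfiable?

Satisfiable

One satisfying assignment is m = 0, n = 3, k = 1, j = 2, h = 3, g = 0.
For the less obvious constraints — constraint 1: m + n = 3; constraint 8: m - n = -3; constraint 11: m + g = 0 — and the others hold by inspection.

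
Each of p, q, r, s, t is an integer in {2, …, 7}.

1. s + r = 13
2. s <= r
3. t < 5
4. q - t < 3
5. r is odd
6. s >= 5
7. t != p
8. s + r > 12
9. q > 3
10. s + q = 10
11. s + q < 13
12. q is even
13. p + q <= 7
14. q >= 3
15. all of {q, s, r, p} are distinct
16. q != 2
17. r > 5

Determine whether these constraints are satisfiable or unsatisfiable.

Satisfiable

Take p = 3, q = 4, r = 7, s = 6, t = 4. Then constraint 1: s + r = 13; constraint 4: q - t = 0, and every other listed constraint is also met.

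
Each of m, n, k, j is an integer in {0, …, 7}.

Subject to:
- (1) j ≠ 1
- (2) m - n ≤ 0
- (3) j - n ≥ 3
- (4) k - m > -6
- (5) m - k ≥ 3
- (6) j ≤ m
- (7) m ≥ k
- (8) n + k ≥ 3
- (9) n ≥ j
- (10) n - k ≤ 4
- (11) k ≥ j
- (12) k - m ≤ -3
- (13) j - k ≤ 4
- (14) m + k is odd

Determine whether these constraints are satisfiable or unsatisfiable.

Unsatisfiable

Constraints 2, 3, 5, and 13 give n − m ≥ 0, m − k ≥ 3, k − j ≥ -4, j − n ≥ 3.
Adding all 4 inequalities: the left sides telescope to 0, and the right sides sum to 0 + 3 + (-4) + 3 = 2. So 0 ≥ 2, which is false.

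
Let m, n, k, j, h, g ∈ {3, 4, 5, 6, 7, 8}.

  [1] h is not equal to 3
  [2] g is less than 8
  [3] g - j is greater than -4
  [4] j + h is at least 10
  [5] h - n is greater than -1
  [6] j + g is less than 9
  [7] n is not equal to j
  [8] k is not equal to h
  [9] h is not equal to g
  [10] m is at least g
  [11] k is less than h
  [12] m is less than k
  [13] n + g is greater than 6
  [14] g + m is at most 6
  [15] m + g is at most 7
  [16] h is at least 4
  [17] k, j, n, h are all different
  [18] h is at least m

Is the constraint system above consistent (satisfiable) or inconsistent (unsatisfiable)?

Satisfiable

Try m = 3, n = 5, k = 6, j = 4, h = 7, g = 3.
Check constraint 3: g - j = -1; constraint 4: j + h = 11. The remaining constraints are straightforward to verify.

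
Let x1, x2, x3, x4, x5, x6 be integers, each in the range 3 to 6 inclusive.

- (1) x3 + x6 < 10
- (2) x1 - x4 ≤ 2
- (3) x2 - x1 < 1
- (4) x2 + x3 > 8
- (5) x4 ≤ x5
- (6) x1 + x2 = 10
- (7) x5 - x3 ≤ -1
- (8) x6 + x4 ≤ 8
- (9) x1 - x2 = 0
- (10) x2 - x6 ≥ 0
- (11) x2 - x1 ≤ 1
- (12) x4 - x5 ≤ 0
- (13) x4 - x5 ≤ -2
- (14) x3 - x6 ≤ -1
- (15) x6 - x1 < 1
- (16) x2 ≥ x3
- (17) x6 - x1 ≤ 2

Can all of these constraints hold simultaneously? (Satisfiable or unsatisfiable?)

Constraints 2, 7, 10, 11, 13, and 14 give x1 − x2 ≥ -1, x2 − x6 ≥ 0, x6 − x3 ≥ 1, x3 − x5 ≥ 1, x5 − x4 ≥ 2, x4 − x1 ≥ -2.
Adding all 6 inequalities: the left sides telescope to 0, and the right sides sum to (-1) + 0 + 1 + 1 + 2 + (-2) = 1. So 0 ≥ 1, which is false.

Unsatisfiable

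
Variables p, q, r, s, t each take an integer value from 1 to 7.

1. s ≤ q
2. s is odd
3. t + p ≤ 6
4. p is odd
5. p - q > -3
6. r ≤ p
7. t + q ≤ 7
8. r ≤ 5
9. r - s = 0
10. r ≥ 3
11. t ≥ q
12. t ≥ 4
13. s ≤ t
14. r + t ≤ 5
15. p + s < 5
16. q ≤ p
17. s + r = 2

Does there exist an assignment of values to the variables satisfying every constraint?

Unsatisfiable

From constraint 12: t ≥ 4. From constraints 6 and 10: p ≥ r ≥ 3. Hence t + p ≥ 7. But constraint 3 requires t + p ≤ 6, and 6 < 7. Contradiction.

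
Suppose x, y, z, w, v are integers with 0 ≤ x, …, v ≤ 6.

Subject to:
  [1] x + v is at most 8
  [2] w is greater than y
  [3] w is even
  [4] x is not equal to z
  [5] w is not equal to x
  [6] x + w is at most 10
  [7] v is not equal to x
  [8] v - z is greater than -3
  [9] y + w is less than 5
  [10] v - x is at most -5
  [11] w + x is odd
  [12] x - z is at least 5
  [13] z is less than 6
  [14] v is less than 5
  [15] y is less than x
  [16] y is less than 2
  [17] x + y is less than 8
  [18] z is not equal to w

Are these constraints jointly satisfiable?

One satisfying assignment is x = 5, y = 0, z = 0, w = 2, v = 0.
For the less obvious constraints — constraint 1: x + v = 5; constraint 6: x + w = 7; constraint 8: v - z = 0 — and the others hold by inspection.

Satisfiable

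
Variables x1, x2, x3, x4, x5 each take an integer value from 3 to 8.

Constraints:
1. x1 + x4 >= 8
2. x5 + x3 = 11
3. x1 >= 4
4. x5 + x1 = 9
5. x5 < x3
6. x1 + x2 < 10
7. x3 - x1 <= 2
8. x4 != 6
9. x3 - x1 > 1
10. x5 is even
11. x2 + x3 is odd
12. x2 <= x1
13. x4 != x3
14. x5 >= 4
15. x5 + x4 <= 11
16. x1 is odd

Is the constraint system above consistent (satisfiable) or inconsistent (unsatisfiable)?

Take x1 = 5, x2 = 4, x3 = 7, x4 = 4, x5 = 4. Then constraint 1: x1 + x4 = 9; constraint 2: x5 + x3 = 11, and every other listed constraint is also met.

Satisfiable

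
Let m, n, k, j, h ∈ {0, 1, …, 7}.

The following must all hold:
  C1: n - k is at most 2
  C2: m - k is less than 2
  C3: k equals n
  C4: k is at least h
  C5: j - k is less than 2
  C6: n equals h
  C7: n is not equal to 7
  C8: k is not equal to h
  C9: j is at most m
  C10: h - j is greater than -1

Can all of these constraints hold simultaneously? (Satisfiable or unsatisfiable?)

Unsatisfiable

From constraints 3 and 6, k = n = h, so k = h. But constraint 8 says k ≠ h. Contradiction.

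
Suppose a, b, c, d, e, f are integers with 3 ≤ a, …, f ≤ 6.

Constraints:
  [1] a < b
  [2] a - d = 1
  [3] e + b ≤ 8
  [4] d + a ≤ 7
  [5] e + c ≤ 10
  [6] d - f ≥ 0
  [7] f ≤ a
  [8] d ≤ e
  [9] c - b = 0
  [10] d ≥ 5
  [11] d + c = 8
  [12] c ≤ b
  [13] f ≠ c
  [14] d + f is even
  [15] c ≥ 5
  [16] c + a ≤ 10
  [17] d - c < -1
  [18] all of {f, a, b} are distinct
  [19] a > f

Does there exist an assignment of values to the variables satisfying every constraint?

From constraints 8 and 10: e ≥ d ≥ 5. From constraints 12 and 15: b ≥ c ≥ 5. Hence e + b ≥ 10. But constraint 3 requires e + b ≤ 8, and 8 < 10. Contradiction.

Unsatisfiable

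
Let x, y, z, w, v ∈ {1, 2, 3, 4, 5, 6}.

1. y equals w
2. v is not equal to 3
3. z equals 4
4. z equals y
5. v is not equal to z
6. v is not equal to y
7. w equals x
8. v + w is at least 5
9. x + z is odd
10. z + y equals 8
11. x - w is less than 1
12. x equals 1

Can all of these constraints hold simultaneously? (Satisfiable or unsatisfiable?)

Constraint 3 fixes z = 4 and constraint 12 fixes x = 1. Constraints 1, 4, and 7 give z = y = w = x, so z = x. But 4 ≠ 1 — contradiction.

Unsatisfiable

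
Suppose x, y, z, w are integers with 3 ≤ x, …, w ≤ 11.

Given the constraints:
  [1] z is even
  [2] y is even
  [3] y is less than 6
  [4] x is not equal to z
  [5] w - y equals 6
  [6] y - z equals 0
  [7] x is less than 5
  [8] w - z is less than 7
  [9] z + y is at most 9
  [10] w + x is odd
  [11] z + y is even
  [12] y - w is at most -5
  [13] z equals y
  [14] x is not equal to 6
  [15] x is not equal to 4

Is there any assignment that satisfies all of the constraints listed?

Satisfiable

The assignment x = 3, y = 4, z = 4, w = 10 works:
  constraint 5 holds since w - y = 6.
  constraint 6 holds since y - z = 0.
The rest check out directly.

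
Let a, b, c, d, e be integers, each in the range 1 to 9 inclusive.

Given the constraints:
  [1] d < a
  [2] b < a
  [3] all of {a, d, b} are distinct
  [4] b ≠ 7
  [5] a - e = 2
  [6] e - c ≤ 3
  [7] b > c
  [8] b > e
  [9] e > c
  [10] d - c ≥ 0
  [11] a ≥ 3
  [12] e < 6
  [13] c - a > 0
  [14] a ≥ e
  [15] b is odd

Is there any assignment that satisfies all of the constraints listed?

Unsatisfiable

Constraints 2, 8, 9, and 13 give e < b, b < a, a < c, c < e. Chaining: e < b < a < c < e, which forces e < e — impossible.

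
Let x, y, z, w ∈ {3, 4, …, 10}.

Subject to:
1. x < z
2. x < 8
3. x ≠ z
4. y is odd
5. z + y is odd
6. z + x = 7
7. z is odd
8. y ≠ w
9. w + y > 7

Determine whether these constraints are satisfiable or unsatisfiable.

Unsatisfiable

Constraint 7 makes z odd and constraint 4 makes y odd, so z + y must be even. Constraint 5 says z + y is odd — contradiction.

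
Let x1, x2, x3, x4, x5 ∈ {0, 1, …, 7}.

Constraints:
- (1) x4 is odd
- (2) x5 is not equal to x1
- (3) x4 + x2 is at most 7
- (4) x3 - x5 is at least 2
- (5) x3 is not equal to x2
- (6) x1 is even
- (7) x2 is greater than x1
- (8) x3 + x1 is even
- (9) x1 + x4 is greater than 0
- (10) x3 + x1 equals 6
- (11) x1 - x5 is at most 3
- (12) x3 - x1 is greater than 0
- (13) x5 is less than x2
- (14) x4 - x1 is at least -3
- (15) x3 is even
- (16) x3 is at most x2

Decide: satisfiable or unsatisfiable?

Satisfiable

Try x1 = 2, x2 = 6, x3 = 4, x4 = 1, x5 = 0.
Check constraint 3: x4 + x2 = 7; constraint 4: x3 - x5 = 4. The remaining constraints are straightforward to verify.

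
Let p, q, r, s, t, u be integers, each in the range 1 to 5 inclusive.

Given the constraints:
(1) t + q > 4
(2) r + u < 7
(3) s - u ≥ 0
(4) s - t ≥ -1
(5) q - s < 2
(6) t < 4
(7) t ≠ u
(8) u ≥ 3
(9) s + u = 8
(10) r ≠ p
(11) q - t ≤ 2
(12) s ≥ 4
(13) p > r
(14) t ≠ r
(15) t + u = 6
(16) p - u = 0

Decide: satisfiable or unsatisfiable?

One satisfying assignment is p = 4, q = 4, r = 1, s = 4, t = 2, u = 4.
For the less obvious constraints — constraint 1: t + q = 6; constraint 2: r + u = 5 — and the others hold by inspection.

Satisfiable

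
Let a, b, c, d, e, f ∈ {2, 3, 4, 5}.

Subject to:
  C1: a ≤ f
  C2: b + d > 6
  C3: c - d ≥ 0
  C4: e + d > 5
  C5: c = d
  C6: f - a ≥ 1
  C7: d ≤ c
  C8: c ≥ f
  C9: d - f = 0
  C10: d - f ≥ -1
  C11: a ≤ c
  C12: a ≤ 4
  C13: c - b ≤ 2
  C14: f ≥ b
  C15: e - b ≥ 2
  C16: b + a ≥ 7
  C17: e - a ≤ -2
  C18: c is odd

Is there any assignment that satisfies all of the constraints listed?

Constraints 3, 6, 10, 13, 15, and 17 give e − b ≥ 2, b − c ≥ -2, c − d ≥ 0, d − f ≥ -1, f − a ≥ 1, a − e ≥ 2.
Adding all 6 inequalities: the left sides telescope to 0, and the right sides sum to 2 + (-2) + 0 + (-1) + 1 + 2 = 2. So 0 ≥ 2, which is false.

Unsatisfiable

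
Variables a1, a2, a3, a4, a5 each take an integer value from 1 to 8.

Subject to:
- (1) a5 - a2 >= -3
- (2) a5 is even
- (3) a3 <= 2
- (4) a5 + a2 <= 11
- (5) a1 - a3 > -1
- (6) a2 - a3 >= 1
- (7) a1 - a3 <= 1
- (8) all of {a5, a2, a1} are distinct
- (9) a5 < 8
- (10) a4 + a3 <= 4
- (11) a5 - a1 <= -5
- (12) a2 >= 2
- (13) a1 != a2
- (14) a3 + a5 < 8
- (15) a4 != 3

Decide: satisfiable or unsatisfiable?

Constraints 1, 6, 7, and 11 give a1 − a5 ≥ 5, a5 − a2 ≥ -3, a2 − a3 ≥ 1, a3 − a1 ≥ -1.
Adding all 4 inequalities: the left sides telescope to 0, and the right sides sum to 5 + (-3) + 1 + (-1) = 2. So 0 ≥ 2, which is false.

Unsatisfiable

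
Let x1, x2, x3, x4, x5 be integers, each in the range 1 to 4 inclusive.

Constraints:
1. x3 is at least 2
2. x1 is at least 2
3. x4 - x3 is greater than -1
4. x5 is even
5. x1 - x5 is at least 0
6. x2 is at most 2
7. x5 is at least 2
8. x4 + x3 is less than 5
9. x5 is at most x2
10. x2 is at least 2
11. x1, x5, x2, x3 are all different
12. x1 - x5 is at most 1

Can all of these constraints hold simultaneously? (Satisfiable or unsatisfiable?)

Unsatisfiable

Constraints 1, 2, 7, and 10 confine each of x1, x5, x2, x3 to the 3 values {2, …, 4} (the domain already gives each ≤ 4).
Constraint 11 requires all 4 of them to be distinct, but only 3 values are available — impossible by the pigeonhole principle.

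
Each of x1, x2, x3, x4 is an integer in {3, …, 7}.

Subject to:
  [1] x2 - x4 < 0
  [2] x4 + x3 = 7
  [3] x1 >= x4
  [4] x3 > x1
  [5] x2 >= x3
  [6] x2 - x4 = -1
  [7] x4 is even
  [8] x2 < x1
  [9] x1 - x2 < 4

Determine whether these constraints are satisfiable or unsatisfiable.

Constraints 1, 3, 4, and 5 give x2 < x4, x4 ≤ x1, x1 < x3, x3 ≤ x2. Chaining: x2 < x4 ≤ x1 < x3 ≤ x2, which forces x2 < x2 — impossible.

Unsatisfiable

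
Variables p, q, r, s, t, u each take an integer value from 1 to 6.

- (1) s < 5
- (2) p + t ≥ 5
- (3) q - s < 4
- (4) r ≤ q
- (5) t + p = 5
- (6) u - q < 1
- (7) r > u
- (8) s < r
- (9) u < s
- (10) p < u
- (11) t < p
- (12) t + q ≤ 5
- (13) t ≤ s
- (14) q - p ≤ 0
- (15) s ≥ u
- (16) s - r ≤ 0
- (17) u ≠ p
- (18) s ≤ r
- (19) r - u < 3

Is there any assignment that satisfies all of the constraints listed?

Constraints 4, 8, 9, 10, and 14 give q ≤ p, p < u, u < s, s < r, r ≤ q. Chaining: q ≤ p < u < s < r ≤ q, which forces q < q — impossible.

Unsatisfiable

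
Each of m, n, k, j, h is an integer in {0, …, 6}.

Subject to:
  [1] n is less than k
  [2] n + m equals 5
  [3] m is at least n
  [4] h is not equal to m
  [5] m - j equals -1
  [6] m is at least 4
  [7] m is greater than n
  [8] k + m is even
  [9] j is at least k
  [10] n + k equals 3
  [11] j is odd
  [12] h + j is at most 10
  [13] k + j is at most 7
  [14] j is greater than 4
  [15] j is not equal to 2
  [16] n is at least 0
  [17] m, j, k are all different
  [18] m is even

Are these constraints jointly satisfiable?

Satisfiable

Setting (m, n, k, j, h) = (4, 1, 2, 5, 3) satisfies everything: constraint 2: n + m = 5; constraint 5: m - j = -1; constraint 10: n + k = 3, and the others follow.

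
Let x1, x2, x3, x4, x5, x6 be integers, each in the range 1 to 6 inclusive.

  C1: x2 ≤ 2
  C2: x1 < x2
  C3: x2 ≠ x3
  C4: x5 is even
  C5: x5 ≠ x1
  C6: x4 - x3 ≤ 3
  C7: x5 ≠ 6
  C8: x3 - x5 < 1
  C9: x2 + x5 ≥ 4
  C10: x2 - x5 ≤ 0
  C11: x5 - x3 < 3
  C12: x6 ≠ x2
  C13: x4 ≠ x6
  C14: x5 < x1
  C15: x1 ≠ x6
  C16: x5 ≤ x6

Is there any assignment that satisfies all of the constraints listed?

Unsatisfiable

Constraints 2, 10, and 14 give x5 < x1, x1 < x2, x2 ≤ x5. Chaining: x5 < x1 < x2 ≤ x5, which forces x5 < x5 — impossible.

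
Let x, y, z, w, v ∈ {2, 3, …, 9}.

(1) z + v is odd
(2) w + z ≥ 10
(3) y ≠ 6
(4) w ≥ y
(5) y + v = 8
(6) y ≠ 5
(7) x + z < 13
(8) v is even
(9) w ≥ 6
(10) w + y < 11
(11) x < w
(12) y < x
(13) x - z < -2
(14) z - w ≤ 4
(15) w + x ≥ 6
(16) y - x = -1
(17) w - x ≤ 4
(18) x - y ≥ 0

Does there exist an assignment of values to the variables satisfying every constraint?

Satisfiable

Take x = 3, y = 2, z = 7, w = 6, v = 6. Then constraint 2: w + z = 13; constraint 5: y + v = 8, and every other listed constraint is also met.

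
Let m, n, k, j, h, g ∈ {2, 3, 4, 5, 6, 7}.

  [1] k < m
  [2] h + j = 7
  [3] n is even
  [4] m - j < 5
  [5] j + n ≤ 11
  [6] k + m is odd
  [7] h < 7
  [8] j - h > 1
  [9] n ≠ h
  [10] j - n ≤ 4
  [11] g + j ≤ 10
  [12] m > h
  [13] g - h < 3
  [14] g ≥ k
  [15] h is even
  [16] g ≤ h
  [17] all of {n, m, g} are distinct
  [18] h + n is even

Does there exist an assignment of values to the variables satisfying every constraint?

Satisfiable

One satisfying assignment is m = 7, n = 4, k = 2, j = 5, h = 2, g = 2.
For the less obvious constraints — constraint 2: h + j = 7; constraint 4: m - j = 2 — and the others hold by inspection.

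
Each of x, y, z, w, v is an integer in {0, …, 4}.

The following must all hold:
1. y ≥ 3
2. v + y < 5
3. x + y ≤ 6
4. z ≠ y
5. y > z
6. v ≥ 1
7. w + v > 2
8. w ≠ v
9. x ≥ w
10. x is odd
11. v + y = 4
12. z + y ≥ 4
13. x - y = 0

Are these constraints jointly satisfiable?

Take x = 3, y = 3, z = 1, w = 2, v = 1. Then constraint 2: v + y = 4; constraint 3: x + y = 6, and every other listed constraint is also met.

Satisfiable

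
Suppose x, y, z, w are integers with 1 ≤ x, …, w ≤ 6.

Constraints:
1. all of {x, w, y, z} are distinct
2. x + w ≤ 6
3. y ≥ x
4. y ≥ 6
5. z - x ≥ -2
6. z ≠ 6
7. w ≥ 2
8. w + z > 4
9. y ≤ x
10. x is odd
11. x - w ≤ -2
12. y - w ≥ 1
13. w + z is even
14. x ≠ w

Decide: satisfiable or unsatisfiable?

Unsatisfiable

From constraints 4 and 9: x ≥ y ≥ 6. From constraint 7: w ≥ 2. Hence x + w ≥ 8. But constraint 2 requires x + w ≤ 6, and 6 < 8. Contradiction.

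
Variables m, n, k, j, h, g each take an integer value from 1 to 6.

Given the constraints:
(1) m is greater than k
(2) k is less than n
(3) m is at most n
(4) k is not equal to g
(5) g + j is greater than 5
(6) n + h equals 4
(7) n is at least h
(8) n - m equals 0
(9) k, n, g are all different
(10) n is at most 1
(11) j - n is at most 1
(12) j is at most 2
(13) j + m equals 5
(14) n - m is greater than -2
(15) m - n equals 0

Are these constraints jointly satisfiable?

From constraint 12: j ≤ 2. From constraints 3 and 10: m ≤ n ≤ 1. Hence j + m ≤ 3. But constraint 13 requires j + m = 5, and 5 > 3. Contradiction.

Unsatisfiable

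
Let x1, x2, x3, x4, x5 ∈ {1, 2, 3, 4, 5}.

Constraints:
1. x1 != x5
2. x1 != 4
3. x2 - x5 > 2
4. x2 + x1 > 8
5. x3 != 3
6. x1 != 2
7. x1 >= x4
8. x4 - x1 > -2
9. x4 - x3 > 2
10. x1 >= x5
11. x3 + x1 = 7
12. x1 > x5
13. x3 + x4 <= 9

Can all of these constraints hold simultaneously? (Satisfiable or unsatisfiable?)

Try x1 = 5, x2 = 4, x3 = 2, x4 = 5, x5 = 1.
Check constraint 3: x2 - x5 = 3; constraint 4: x2 + x1 = 9; constraint 8: x4 - x1 = 0. The remaining constraints are straightforward to verify.

Satisfiable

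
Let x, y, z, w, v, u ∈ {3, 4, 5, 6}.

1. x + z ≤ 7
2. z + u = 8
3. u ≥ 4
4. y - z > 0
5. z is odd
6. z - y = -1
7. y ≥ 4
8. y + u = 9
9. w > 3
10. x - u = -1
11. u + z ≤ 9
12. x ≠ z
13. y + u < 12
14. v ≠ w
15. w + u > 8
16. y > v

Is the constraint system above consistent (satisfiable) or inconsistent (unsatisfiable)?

The assignment x = 4, y = 4, z = 3, w = 4, v = 3, u = 5 works:
  constraint 1 holds since x + z = 7.
  constraint 2 holds since z + u = 8.
  constraint 4 holds since y - z = 1.
The rest check out directly.

Satisfiable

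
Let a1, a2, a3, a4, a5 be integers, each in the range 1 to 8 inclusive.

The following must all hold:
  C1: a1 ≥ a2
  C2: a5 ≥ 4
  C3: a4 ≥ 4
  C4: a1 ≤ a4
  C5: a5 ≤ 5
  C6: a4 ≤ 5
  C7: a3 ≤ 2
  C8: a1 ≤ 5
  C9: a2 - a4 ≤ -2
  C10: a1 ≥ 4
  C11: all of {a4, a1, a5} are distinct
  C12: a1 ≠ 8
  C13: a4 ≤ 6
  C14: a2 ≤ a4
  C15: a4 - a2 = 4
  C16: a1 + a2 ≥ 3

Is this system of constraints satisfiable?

Unsatisfiable

Constraints 2, 3, 5, 6, 8, and 10 confine each of a4, a1, a5 to the 2 values {4, 5}.
Constraint 11 requires all 3 of them to be distinct, but only 2 values are available — impossible by the pigeonhole principle.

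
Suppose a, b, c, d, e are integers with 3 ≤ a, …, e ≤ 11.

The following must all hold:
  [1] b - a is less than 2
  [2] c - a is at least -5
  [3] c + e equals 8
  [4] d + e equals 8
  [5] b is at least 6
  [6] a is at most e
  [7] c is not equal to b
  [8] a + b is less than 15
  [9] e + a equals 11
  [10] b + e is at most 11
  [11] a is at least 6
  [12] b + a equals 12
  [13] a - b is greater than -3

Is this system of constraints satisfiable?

From constraint 5: b ≥ 6. From constraints 6 and 11: e ≥ a ≥ 6. Hence b + e ≥ 12. But constraint 10 requires b + e ≤ 11, and 11 < 12. Contradiction.

Unsatisfiable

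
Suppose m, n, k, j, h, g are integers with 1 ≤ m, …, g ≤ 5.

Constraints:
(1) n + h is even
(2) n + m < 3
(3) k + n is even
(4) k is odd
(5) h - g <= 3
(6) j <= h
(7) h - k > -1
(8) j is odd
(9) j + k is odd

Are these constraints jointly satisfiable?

Unsatisfiable

Constraint 8 makes j odd and constraint 4 makes k odd, so j + k must be even. Constraint 9 says j + k is odd — contradiction.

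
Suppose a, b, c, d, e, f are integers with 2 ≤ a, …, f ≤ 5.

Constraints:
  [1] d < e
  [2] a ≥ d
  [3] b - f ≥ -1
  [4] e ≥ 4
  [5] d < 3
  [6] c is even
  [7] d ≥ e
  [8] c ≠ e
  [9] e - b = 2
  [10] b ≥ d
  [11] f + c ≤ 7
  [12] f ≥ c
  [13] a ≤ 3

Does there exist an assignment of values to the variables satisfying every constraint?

Unsatisfiable

From constraints 4 and 7: d ≥ e and e ≥ 4, so d ≥ 4. From constraints 2 and 13: d ≤ a and a ≤ 3, so d ≤ 3. But 3 < 4, so no value of d works.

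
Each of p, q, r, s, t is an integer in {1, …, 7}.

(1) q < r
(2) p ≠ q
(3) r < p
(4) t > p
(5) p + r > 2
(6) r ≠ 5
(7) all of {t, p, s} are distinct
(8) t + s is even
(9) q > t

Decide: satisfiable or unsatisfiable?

Unsatisfiable

Constraints 1, 3, 4, and 9 give r < p, p < t, t < q, q < r. Chaining: r < p < t < q < r, which forces r < r — impossible.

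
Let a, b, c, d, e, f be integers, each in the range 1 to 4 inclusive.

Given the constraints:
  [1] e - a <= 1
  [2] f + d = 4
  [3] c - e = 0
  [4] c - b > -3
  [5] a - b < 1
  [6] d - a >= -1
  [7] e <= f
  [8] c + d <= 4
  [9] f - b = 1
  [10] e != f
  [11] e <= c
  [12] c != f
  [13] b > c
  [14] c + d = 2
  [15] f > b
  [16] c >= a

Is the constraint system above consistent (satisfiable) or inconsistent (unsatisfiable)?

Satisfiable

One satisfying assignment is a = 1, b = 2, c = 1, d = 1, e = 1, f = 3.
For the less obvious constraints — constraint 1: e - a = 0; constraint 2: f + d = 4; constraint 3: c - e = 0 — and the others hold by inspection.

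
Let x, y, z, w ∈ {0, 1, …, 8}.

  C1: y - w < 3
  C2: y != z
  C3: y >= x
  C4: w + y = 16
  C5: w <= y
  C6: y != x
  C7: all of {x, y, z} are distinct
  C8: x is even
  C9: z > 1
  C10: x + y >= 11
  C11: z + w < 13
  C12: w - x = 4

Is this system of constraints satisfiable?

Satisfiable

Take x = 4, y = 8, z = 2, w = 8. Then constraint 1: y - w = 0; constraint 4: w + y = 16; constraint 10: x + y = 12, and every other listed constraint is also met.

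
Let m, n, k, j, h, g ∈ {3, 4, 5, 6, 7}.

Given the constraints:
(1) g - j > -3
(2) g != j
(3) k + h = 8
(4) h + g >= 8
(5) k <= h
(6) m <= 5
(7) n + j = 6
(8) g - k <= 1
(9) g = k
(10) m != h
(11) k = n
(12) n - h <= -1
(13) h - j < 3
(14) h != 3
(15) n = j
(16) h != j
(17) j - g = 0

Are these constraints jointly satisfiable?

From constraints 9, 11, and 15, g = k = n = j, so g = j. But constraint 2 says g ≠ j. Contradiction.

Unsatisfiable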